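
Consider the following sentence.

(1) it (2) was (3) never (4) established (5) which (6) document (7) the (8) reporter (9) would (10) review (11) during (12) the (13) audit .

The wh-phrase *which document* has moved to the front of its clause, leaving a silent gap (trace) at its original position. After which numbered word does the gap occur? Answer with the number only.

10

Underlying clause: The reporter would review which document during the audit.
The filler 'which document' is interpreted as the direct object of 'review'. Fronting leaves a gap immediately after 'review':
It was never established which document the reporter would review ___ during the audit.
'review' is word 10.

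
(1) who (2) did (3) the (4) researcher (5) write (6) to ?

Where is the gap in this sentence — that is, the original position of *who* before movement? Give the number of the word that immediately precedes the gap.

6

Pre-movement form: The researcher did write to who.
'who' is the object of the preposition 'to'. Wh-movement fronts it, leaving a gap right after 'to':
Who did the researcher write to ___?
'to' is word 6.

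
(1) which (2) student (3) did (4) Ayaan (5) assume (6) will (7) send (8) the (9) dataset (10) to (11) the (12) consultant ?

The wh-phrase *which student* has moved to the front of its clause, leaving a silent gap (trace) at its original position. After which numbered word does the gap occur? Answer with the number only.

Pre-movement form: Ayaan did assume which student will send the dataset to the consultant.
'which student' is the subject of the clause embedded under 'assume'. Fronting leaves a gap immediately after 'assume':
Which student did Ayaan assume ___ will send the dataset to the consultant?
'assume' is word 5.

5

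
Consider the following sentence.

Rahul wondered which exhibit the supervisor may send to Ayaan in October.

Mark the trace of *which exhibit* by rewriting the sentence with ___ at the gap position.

Rahul wondered which exhibit the supervisor may send ___ to Ayaan in October.

Underlying clause: The supervisor may send which exhibit to Ayaan in October.
'which exhibit' is the direct object of 'send'. The gap is right after 'send'.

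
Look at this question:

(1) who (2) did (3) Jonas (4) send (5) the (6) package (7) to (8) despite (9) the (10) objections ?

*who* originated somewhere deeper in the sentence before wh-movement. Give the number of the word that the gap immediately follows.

In situ: Jonas did send the package to who despite the objections.
The filler 'who' is interpreted as the object of the preposition 'to' (recipient of 'send'). Fronting leaves a gap immediately after 'to':
Who did Jonas send the package to ___ despite the objections?
'to' is word 7.

7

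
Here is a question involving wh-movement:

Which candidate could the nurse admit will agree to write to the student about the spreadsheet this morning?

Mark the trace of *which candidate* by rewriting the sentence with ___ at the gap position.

Before movement: The nurse could admit which candidate will agree to write to the student about the spreadsheet this morning.
The filler 'which candidate' is interpreted as the subject of the clause embedded under 'admit'. The gap is right after 'admit'.

Which candidate could the nurse admit ___ will agree to write to the student about the spreadsheet this morning?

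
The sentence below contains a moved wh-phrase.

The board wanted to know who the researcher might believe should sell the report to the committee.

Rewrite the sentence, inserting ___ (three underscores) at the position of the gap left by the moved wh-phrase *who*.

The board wanted to know who the researcher might believe ___ should sell the report to the committee.

Before movement: The researcher might believe who should sell the report to the committee.
'who' functions as the subject of the clause embedded under 'believe'. The gap is right after 'believe'.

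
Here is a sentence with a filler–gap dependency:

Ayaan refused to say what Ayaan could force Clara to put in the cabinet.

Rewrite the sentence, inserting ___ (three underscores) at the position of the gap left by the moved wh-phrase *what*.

Ayaan refused to say what Ayaan could force Clara to put ___ in the cabinet.

Pre-movement form: Ayaan could force Clara to put what in the cabinet.
'what' is the direct object of 'put'. The gap is right after 'put'.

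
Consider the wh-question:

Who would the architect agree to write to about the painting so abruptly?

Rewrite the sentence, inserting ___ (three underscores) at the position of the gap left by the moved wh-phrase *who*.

Underlying clause: The architect would agree to write to who about the painting so abruptly.
The filler 'who' is interpreted as the object of the preposition 'to'. The gap is right after 'to'.

Who would the architect agree to write to ___ about the painting so abruptly?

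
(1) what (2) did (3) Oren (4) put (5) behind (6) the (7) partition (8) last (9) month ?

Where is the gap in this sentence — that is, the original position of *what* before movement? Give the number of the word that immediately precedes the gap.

Underlying clause: Oren did put what behind the partition last month.
The filler 'what' is interpreted as the direct object of 'put'. Wh-movement fronts it, leaving a gap right after 'put':
What did Oren put ___ behind the partition last month?
'put' is word 4.

4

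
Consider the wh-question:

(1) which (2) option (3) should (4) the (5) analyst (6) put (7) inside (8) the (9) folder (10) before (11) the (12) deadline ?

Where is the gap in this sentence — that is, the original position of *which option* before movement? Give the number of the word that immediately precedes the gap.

Before movement: The analyst should put which option inside the folder before the deadline.
The filler 'which option' is interpreted as the direct object of 'put'. Fronting leaves a gap immediately after 'put':
Which option should the analyst put ___ inside the folder before the deadline?
'put' is word 6.

6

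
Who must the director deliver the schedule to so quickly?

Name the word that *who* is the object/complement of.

to

Underlying clause: The director must deliver the schedule to who so quickly.
The filler 'who' is interpreted as the object of the preposition 'to' (recipient of 'deliver'). It moves to the left edge, and the trace sits right after 'to':
Who must the director deliver the schedule to ___ so quickly?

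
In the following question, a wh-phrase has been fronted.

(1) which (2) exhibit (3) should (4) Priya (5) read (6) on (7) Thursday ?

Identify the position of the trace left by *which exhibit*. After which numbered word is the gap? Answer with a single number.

Underlying clause: Priya should read which exhibit on Thursday.
The filler 'which exhibit' is interpreted as the direct object of 'read'. Fronting leaves a gap immediately after 'read':
Which exhibit should Priya read ___ on Thursday?
'read' is word 5.

5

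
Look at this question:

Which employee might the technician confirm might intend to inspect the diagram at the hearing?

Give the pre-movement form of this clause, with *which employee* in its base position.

'which employee' functions as the subject of the clause embedded under 'confirm'. It moves to the left edge, and the trace sits right after 'confirm':
Which employee might the technician confirm ___ might intend to inspect the diagram at the hearing?

The technician might confirm which employee might intend to inspect the diagram at the hearing.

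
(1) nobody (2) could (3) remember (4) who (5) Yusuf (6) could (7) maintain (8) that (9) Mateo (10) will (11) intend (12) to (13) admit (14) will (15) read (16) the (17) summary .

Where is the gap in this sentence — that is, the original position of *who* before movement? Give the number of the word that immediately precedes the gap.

13

Before movement: Yusuf could maintain that Mateo will intend to admit who will read the summary.
'who' functions as the subject of the clause embedded under 'admit'. Wh-movement fronts it, leaving a gap right after 'admit':
Nobody could remember who Yusuf could maintain that Mateo will intend to admit ___ will read the summary.
'admit' is word 13.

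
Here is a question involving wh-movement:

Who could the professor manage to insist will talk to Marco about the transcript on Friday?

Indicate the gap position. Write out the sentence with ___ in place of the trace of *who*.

Who could the professor manage to insist ___ will talk to Marco about the transcript on Friday?

In situ: The professor could manage to insist who will talk to Marco about the transcript on Friday.
'who' is the subject of the clause embedded under 'insist'. The gap is right after 'insist'.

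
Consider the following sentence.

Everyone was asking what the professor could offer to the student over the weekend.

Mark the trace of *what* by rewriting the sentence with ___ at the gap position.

Everyone was asking what the professor could offer ___ to the student over the weekend.

Before movement: The professor could offer what to the student over the weekend.
'what' is the direct object of 'offer'. The gap is right after 'offer'.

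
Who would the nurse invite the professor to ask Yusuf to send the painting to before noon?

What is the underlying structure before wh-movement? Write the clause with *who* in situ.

'who' functions as the object of the preposition 'to' (recipient of 'send'). Fronting leaves a gap immediately after 'to':
Who would the nurse invite the professor to ask Yusuf to send the painting to ___ before noon?

The nurse would invite the professor to ask Yusuf to send the painting to who before noon.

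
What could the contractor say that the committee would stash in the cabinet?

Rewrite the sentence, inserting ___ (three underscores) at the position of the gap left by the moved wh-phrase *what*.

In situ: The contractor could say that the committee would stash what in the cabinet.
The filler 'what' is interpreted as the direct object of 'stash'. The gap is right after 'stash'.

What could the contractor say that the committee would stash ___ in the cabinet?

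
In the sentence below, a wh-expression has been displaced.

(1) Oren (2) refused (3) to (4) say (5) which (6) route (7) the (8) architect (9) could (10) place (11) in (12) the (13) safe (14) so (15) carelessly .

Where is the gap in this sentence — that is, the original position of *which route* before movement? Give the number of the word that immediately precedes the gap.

10

Underlying clause: The architect could place which route in the safe so carelessly.
The filler 'which route' is interpreted as the direct object of 'place'. Fronting leaves a gap immediately after 'place':
Oren refused to say which route the architect could place ___ in the safe so carelessly.
'place' is word 10.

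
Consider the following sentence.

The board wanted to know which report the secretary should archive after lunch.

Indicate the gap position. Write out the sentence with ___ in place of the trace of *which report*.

Pre-movement form: The secretary should archive which report after lunch.
The filler 'which report' is interpreted as the direct object of 'archive'. The gap is right after 'archive'.

The board wanted to know which report the secretary should archive ___ after lunch.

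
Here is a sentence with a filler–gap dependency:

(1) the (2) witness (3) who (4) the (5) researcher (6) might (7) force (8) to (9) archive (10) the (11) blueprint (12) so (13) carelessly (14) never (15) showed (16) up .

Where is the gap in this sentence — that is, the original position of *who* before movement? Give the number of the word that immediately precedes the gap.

7

'who' is the direct object of 'force'. Fronting leaves a gap immediately after 'force':
The witness who the researcher might force ___ to archive the blueprint so carelessly never showed up.
'force' is word 7.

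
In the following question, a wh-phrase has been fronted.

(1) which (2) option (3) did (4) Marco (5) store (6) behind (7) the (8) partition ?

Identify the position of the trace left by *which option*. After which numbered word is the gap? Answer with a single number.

Before movement: Marco did store which option behind the partition.
The filler 'which option' is interpreted as the direct object of 'store'. Wh-movement fronts it, leaving a gap right after 'store':
Which option did Marco store ___ behind the partition?
'store' is word 5.

5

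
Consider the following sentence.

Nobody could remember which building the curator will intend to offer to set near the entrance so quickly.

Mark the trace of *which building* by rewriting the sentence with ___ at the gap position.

Nobody could remember which building the curator will intend to offer to set ___ near the entrance so quickly.

In situ: The curator will intend to offer to set which building near the entrance so quickly.
'which building' functions as the direct object of 'set'. The gap is right after 'set'.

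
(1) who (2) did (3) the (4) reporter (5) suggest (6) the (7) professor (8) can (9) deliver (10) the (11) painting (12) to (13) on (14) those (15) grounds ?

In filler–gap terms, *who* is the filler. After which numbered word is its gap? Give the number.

Underlying clause: The reporter did suggest the professor can deliver the painting to who on those grounds.
'who' functions as the object of the preposition 'to' (recipient of 'deliver'). Wh-movement fronts it, leaving a gap right after 'to':
Who did the reporter suggest the professor can deliver the painting to ___ on those grounds?
'to' is word 12.

12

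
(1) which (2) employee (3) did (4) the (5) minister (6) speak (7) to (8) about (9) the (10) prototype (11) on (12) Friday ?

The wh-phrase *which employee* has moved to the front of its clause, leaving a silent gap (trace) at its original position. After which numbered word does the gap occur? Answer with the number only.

Pre-movement form: The minister did speak to which employee about the prototype on Friday.
'which employee' is the object of the preposition 'to'. Wh-movement fronts it, leaving a gap right after 'to':
Which employee did the minister speak to ___ about the prototype on Friday?
'to' is word 7.

7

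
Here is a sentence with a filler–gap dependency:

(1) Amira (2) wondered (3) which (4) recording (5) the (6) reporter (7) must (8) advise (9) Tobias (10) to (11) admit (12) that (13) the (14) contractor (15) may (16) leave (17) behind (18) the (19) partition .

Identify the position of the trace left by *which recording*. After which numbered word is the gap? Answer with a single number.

16

Before movement: The reporter must advise Tobias to admit that the contractor may leave which recording behind the partition.
'which recording' functions as the direct object of 'leave'. It moves to the left edge, and the trace sits right after 'leave':
Amira wondered which recording the reporter must advise Tobias to admit that the contractor may leave ___ behind the partition.
'leave' is word 16.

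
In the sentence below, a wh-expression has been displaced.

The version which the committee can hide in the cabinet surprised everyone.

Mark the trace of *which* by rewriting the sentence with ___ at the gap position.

'which' functions as the direct object of 'hide'. The gap is right after 'hide'.

The version which the committee can hide ___ in the cabinet surprised everyone.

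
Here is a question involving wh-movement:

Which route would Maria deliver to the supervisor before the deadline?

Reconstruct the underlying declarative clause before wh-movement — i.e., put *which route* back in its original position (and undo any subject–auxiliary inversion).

The filler 'which route' is interpreted as the direct object of 'deliver'. It moves to the left edge, and the trace sits right after 'deliver':
Which route would Maria deliver ___ to the supervisor before the deadline?

Maria would deliver which route to the supervisor before the deadline.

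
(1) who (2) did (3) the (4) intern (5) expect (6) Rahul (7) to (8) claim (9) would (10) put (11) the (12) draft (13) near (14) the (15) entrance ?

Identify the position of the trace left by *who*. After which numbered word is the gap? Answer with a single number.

8

In situ: The intern did expect Rahul to claim who would put the draft near the entrance.
The filler 'who' is interpreted as the subject of the clause embedded under 'claim'. It moves to the left edge, and the trace sits right after 'claim':
Who did the intern expect Rahul to claim ___ would put the draft near the entrance?
'claim' is word 8.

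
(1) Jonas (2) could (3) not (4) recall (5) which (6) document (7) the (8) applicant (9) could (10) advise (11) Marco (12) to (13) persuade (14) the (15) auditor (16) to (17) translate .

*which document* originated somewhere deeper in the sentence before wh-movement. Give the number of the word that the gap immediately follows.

Pre-movement form: The applicant could advise Marco to persuade the auditor to translate which document.
'which document' functions as the direct object of 'translate'. Fronting leaves a gap immediately after 'translate':
Jonas could not recall which document the applicant could advise Marco to persuade the auditor to translate ___.
'translate' is word 17.

17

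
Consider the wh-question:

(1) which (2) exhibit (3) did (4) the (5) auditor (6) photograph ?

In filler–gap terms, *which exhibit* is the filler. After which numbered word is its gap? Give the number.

6

Before movement: The auditor did photograph which exhibit.
The filler 'which exhibit' is interpreted as the direct object of 'photograph'. Fronting leaves a gap immediately after 'photograph':
Which exhibit did the auditor photograph ___?
'photograph' is word 6.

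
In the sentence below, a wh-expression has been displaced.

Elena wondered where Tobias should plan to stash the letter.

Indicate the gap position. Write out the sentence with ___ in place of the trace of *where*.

Elena wondered where Tobias should plan to stash the letter ___.

Underlying clause: Tobias should plan to stash the letter where.
'where' is the locative complement of 'stash'. The gap is right after 'letter'.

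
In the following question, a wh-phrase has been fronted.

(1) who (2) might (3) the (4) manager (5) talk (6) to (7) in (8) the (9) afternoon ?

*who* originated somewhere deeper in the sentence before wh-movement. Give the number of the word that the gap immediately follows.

Before movement: The manager might talk to who in the afternoon.
'who' is the object of the preposition 'to'. It moves to the left edge, and the trace sits right after 'to':
Who might the manager talk to ___ in the afternoon?
'to' is word 6.

6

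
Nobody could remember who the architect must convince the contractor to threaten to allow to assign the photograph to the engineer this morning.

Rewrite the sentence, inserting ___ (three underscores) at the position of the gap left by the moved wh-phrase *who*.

In situ: The architect must convince the contractor to threaten to allow who to assign the photograph to the engineer this morning.
The filler 'who' is interpreted as the direct object of 'allow'. The gap is right after 'allow'.

Nobody could remember who the architect must convince the contractor to threaten to allow ___ to assign the photograph to the engineer this morning.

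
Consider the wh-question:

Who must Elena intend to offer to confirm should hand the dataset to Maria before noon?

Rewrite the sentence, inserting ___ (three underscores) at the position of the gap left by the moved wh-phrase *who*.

Underlying clause: Elena must intend to offer to confirm who should hand the dataset to Maria before noon.
'who' functions as the subject of the clause embedded under 'confirm'. The gap is right after 'confirm'.

Who must Elena intend to offer to confirm ___ should hand the dataset to Maria before noon?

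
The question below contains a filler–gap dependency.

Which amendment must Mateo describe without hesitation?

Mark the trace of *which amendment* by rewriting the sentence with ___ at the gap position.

Underlying clause: Mateo must describe which amendment without hesitation.
'which amendment' is the direct object of 'describe'. The gap is right after 'describe'.

Which amendment must Mateo describe ___ without hesitation?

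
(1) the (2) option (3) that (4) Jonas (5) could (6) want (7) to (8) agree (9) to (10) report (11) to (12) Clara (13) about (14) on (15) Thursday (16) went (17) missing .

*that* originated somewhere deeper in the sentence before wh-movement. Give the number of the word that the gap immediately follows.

'that' functions as the object of the preposition 'about'. Fronting leaves a gap immediately after 'about':
The option that Jonas could want to agree to report to Clara about ___ on Thursday went missing.
'about' is word 13.

13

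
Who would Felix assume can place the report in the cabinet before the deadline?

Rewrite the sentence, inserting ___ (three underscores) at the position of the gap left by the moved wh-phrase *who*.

Who would Felix assume ___ can place the report in the cabinet before the deadline?

Pre-movement form: Felix would assume who can place the report in the cabinet before the deadline.
'who' functions as the subject of the clause embedded under 'assume'. The gap is right after 'assume'.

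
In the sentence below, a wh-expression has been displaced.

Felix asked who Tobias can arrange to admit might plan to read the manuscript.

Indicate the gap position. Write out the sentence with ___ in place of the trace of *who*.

Felix asked who Tobias can arrange to admit ___ might plan to read the manuscript.

Before movement: Tobias can arrange to admit who might plan to read the manuscript.
'who' functions as the subject of the clause embedded under 'admit'. The gap is right after 'admit'.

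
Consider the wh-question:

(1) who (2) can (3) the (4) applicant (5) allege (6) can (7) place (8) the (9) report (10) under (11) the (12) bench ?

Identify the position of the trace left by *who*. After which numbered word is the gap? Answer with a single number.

5

Underlying clause: The applicant can allege who can place the report under the bench.
The filler 'who' is interpreted as the subject of the clause embedded under 'allege'. It moves to the left edge, and the trace sits right after 'allege':
Who can the applicant allege ___ can place the report under the bench?
'allege' is word 5.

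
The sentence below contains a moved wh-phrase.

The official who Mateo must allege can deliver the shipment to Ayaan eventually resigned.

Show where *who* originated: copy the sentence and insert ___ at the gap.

The filler 'who' is interpreted as the subject of the clause embedded under 'allege'. The gap is right after 'allege'.

The official who Mateo must allege ___ can deliver the shipment to Ayaan eventually resigned.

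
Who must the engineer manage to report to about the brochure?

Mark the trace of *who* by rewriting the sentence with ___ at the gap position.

Who must the engineer manage to report to ___ about the brochure?

Pre-movement form: The engineer must manage to report to who about the brochure.
The filler 'who' is interpreted as the object of the preposition 'to'. The gap is right after 'to'.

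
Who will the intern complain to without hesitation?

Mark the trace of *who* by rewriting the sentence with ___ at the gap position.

Who will the intern complain to ___ without hesitation?

Before movement: The intern will complain to who without hesitation.
The filler 'who' is interpreted as the object of the preposition 'to'. The gap is right after 'to'.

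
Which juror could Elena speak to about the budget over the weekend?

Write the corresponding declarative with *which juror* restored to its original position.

Elena could speak to which juror about the budget over the weekend.

'which juror' functions as the object of the preposition 'to'. Fronting leaves a gap immediately after 'to':
Which juror could Elena speak to ___ about the budget over the weekend?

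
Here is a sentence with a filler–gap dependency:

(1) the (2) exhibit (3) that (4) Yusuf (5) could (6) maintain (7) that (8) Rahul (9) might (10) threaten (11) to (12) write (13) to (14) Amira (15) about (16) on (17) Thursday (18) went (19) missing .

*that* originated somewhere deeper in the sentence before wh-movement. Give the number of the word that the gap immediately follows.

15

'that' functions as the object of the preposition 'about'. It moves to the left edge, and the trace sits right after 'about':
The exhibit that Yusuf could maintain that Rahul might threaten to write to Amira about ___ on Thursday went missing.
'about' is word 15.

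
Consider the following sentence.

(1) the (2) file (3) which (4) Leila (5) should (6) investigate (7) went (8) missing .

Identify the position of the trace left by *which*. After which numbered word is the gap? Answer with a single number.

6

'which' functions as the direct object of 'investigate'. Wh-movement fronts it, leaving a gap right after 'investigate':
The file which Leila should investigate ___ went missing.
'investigate' is word 6.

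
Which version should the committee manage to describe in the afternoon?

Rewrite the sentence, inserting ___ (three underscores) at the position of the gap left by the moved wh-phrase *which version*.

Pre-movement form: The committee should manage to describe which version in the afternoon.
'which version' functions as the direct object of 'describe'. The gap is right after 'describe'.

Which version should the committee manage to describe ___ in the afternoon?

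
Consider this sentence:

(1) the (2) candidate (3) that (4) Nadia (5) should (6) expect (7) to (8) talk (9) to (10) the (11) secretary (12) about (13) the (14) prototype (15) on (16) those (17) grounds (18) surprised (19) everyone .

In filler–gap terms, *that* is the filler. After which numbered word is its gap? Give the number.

'that' functions as the direct object of 'expect'. Wh-movement fronts it, leaving a gap right after 'expect':
The candidate that Nadia should expect ___ to talk to the secretary about the prototype on those grounds surprised everyone.
'expect' is word 6.

6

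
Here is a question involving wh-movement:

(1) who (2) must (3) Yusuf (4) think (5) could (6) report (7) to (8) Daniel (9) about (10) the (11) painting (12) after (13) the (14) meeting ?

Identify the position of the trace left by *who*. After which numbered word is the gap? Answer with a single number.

Pre-movement form: Yusuf must think who could report to Daniel about the painting after the meeting.
'who' is the subject of the clause embedded under 'think'. It moves to the left edge, and the trace sits right after 'think':
Who must Yusuf think ___ could report to Daniel about the painting after the meeting?
'think' is word 4.

4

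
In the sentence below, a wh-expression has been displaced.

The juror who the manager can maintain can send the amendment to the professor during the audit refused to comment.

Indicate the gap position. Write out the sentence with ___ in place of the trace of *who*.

The juror who the manager can maintain ___ can send the amendment to the professor during the audit refused to comment.

'who' is the subject of the clause embedded under 'maintain'. The gap is right after 'maintain'.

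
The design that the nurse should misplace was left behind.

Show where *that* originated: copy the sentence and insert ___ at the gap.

The design that the nurse should misplace ___ was left behind.

The filler 'that' is interpreted as the direct object of 'misplace'. The gap is right after 'misplace'.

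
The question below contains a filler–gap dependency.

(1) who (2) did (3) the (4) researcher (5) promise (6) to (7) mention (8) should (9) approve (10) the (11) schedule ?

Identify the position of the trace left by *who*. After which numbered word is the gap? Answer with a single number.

Underlying clause: The researcher did promise to mention who should approve the schedule.
The filler 'who' is interpreted as the subject of the clause embedded under 'mention'. Wh-movement fronts it, leaving a gap right after 'mention':
Who did the researcher promise to mention ___ should approve the schedule?
'mention' is word 7.

7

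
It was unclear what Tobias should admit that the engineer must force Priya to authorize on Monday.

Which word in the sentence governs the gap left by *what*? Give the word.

authorize

Before movement: Tobias should admit that the engineer must force Priya to authorize what on Monday.
'what' is the direct object of 'authorize'. It moves to the left edge, and the trace sits right after 'authorize':
It was unclear what Tobias should admit that the engineer must force Priya to authorize ___ on Monday.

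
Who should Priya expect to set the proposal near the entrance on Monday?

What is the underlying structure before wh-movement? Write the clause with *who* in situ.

Priya should expect who to set the proposal near the entrance on Monday.

'who' is the direct object of 'expect'. Fronting leaves a gap immediately after 'expect':
Who should Priya expect ___ to set the proposal near the entrance on Monday?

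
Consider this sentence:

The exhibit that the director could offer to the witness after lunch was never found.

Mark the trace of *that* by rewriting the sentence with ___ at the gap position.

The filler 'that' is interpreted as the direct object of 'offer'. The gap is right after 'offer'.

The exhibit that the director could offer ___ to the witness after lunch was never found.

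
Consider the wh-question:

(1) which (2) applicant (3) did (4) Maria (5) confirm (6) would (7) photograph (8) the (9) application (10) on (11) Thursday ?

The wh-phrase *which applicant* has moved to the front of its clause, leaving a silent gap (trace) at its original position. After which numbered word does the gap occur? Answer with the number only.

5

Pre-movement form: Maria did confirm which applicant would photograph the application on Thursday.
The filler 'which applicant' is interpreted as the subject of the clause embedded under 'confirm'. Wh-movement fronts it, leaving a gap right after 'confirm':
Which applicant did Maria confirm ___ would photograph the application on Thursday?
'confirm' is word 5.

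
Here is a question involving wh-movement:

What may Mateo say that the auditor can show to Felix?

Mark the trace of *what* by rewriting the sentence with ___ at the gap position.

What may Mateo say that the auditor can show ___ to Felix?

Before movement: Mateo may say that the auditor can show what to Felix.
'what' functions as the direct object of 'show'. The gap is right after 'show'.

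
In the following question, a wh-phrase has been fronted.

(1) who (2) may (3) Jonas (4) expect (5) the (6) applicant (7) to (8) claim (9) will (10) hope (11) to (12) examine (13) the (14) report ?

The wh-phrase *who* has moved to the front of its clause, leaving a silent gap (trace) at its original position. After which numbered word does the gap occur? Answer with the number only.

Underlying clause: Jonas may expect the applicant to claim who will hope to examine the report.
The filler 'who' is interpreted as the subject of the clause embedded under 'claim'. Fronting leaves a gap immediately after 'claim':
Who may Jonas expect the applicant to claim ___ will hope to examine the report?
'claim' is word 8.

8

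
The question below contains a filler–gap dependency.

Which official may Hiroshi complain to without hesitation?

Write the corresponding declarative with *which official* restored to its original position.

'which official' functions as the object of the preposition 'to'. It moves to the left edge, and the trace sits right after 'to':
Which official may Hiroshi complain to ___ without hesitation?

Hiroshi may complain to which official without hesitation.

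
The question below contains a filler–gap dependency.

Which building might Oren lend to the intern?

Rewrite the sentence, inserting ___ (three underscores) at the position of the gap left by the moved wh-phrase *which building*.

Which building might Oren lend ___ to the intern?

In situ: Oren might lend which building to the intern.
'which building' functions as the direct object of 'lend'. The gap is right after 'lend'.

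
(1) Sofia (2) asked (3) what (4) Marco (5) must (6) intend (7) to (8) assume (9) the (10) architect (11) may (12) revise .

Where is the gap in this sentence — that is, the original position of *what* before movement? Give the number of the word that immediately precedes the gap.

12

Underlying clause: Marco must intend to assume the architect may revise what.
'what' functions as the direct object of 'revise'. Fronting leaves a gap immediately after 'revise':
Sofia asked what Marco must intend to assume the architect may revise ___.
'revise' is word 12.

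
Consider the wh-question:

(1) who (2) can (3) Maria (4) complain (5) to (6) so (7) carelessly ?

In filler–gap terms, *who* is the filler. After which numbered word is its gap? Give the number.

Before movement: Maria can complain to who so carelessly.
'who' is the object of the preposition 'to'. Fronting leaves a gap immediately after 'to':
Who can Maria complain to ___ so carelessly?
'to' is word 5.

5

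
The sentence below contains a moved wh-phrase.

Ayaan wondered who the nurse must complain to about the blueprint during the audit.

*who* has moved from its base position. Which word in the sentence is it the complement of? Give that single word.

Underlying clause: The nurse must complain to who about the blueprint during the audit.
'who' is the object of the preposition 'to'. Fronting leaves a gap immediately after 'to':
Ayaan wondered who the nurse must complain to ___ about the blueprint during the audit.

to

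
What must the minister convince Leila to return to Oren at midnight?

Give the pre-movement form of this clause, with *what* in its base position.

The filler 'what' is interpreted as the direct object of 'return'. It moves to the left edge, and the trace sits right after 'return':
What must the minister convince Leila to return ___ to Oren at midnight?

The minister must convince Leila to return what to Oren at midnight.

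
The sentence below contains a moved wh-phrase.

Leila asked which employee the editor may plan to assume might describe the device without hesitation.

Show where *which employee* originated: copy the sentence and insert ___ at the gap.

Before movement: The editor may plan to assume which employee might describe the device without hesitation.
'which employee' functions as the subject of the clause embedded under 'assume'. The gap is right after 'assume'.

Leila asked which employee the editor may plan to assume ___ might describe the device without hesitation.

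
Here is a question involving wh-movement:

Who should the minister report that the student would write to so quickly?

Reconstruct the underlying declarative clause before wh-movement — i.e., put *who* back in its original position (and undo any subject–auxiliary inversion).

The minister should report that the student would write to who so quickly.

'who' functions as the object of the preposition 'to'. Wh-movement fronts it, leaving a gap right after 'to':
Who should the minister report that the student would write to ___ so quickly?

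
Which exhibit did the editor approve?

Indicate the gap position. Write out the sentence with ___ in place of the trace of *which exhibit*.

Which exhibit did the editor approve ___?

Before movement: The editor did approve which exhibit.
'which exhibit' functions as the direct object of 'approve'. The gap is right after 'approve'.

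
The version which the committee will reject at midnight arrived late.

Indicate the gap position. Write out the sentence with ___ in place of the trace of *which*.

The version which the committee will reject ___ at midnight arrived late.

'which' functions as the direct object of 'reject'. The gap is right after 'reject'.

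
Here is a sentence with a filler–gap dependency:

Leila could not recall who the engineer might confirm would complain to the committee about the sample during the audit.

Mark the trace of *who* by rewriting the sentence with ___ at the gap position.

In situ: The engineer might confirm who would complain to the committee about the sample during the audit.
'who' is the subject of the clause embedded under 'confirm'. The gap is right after 'confirm'.

Leila could not recall who the engineer might confirm ___ would complain to the committee about the sample during the audit.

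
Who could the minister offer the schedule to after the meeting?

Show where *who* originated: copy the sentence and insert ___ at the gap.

Who could the minister offer the schedule to ___ after the meeting?

Underlying clause: The minister could offer the schedule to who after the meeting.
The filler 'who' is interpreted as the object of the preposition 'to' (recipient of 'offer'). The gap is right after 'to'.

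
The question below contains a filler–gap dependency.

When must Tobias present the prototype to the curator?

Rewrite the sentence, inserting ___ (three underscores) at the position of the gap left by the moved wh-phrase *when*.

Pre-movement form: Tobias must present the prototype to the curator when.
'when' is the temporal adjunct. The gap is right after 'curator'.

When must Tobias present the prototype to the curator ___?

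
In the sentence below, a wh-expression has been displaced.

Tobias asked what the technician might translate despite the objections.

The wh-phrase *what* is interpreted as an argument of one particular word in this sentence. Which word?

In situ: The technician might translate what despite the objections.
The filler 'what' is interpreted as the direct object of 'translate'. Wh-movement fronts it, leaving a gap right after 'translate':
Tobias asked what the technician might translate ___ despite the objections.

translate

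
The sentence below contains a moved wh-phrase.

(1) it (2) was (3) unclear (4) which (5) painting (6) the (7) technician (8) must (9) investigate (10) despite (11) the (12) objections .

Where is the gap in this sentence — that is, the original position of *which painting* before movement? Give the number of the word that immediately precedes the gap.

Before movement: The technician must investigate which painting despite the objections.
The filler 'which painting' is interpreted as the direct object of 'investigate'. Fronting leaves a gap immediately after 'investigate':
It was unclear which painting the technician must investigate ___ despite the objections.
'investigate' is word 9.

9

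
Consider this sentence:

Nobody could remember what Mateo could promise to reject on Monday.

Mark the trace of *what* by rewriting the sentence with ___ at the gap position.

Before movement: Mateo could promise to reject what on Monday.
The filler 'what' is interpreted as the direct object of 'reject'. The gap is right after 'reject'.

Nobody could remember what Mateo could promise to reject ___ on Monday.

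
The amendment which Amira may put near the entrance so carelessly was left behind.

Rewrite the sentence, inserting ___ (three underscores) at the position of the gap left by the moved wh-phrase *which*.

The filler 'which' is interpreted as the direct object of 'put'. The gap is right after 'put'.

The amendment which Amira may put ___ near the entrance so carelessly was left behind.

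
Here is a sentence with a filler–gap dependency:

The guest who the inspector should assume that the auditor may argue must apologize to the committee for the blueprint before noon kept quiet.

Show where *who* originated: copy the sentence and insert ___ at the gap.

The guest who the inspector should assume that the auditor may argue ___ must apologize to the committee for the blueprint before noon kept quiet.

'who' functions as the subject of the clause embedded under 'argue'. The gap is right after 'argue'.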